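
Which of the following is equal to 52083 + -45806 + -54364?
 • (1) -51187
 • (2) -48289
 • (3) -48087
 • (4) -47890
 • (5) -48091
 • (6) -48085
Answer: 3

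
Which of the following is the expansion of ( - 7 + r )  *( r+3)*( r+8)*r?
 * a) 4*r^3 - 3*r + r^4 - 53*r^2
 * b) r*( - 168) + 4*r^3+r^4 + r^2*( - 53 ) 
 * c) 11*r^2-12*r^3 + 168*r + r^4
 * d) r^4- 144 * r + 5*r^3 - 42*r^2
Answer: b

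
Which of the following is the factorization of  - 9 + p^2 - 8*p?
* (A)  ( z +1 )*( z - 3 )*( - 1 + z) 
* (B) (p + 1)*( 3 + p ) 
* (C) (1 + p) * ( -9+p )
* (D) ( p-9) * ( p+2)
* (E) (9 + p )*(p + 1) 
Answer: C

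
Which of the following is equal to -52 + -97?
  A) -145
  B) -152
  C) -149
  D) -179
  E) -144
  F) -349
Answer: C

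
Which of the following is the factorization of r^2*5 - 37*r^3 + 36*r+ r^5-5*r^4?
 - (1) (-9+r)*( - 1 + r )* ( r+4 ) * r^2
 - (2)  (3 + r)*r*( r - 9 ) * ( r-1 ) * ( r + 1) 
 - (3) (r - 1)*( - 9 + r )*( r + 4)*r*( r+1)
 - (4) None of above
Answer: 3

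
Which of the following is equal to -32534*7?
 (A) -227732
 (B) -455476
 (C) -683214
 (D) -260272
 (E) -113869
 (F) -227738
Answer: F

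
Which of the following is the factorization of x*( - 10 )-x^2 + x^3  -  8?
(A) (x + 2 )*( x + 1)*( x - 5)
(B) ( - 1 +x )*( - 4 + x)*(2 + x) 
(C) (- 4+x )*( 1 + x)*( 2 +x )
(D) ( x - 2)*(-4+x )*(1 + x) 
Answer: C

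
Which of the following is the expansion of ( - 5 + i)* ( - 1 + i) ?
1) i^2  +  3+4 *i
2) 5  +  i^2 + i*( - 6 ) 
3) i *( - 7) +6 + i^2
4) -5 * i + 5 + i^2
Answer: 2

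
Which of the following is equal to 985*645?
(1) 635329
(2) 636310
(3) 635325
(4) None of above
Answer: 3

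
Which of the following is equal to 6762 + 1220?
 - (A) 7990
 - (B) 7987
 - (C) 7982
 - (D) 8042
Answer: C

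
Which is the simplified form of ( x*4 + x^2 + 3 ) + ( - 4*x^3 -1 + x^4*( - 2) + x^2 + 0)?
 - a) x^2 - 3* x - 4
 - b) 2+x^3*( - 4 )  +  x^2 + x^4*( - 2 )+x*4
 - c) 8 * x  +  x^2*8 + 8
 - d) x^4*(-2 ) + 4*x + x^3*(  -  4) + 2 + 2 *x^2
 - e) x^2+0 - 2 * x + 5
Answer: d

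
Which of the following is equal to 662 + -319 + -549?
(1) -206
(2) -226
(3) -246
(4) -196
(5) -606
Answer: 1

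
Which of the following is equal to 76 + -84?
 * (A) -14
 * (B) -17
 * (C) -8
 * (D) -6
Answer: C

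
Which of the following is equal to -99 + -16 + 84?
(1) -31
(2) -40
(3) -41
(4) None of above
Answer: 1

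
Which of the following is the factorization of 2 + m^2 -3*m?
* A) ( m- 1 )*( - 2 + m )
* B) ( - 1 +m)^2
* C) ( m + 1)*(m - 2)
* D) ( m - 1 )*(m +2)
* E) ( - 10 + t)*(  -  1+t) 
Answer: A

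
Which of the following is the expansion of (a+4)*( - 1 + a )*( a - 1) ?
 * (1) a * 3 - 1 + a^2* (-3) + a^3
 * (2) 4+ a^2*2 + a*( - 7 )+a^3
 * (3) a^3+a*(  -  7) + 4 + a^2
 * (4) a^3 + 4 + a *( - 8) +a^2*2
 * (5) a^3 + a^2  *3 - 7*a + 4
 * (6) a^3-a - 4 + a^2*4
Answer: 2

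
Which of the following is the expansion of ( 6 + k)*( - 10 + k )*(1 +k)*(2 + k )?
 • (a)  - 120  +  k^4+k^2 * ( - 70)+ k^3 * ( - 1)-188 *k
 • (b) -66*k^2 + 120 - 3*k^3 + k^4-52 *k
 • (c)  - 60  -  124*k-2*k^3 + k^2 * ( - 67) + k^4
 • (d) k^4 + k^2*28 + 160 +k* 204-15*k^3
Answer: a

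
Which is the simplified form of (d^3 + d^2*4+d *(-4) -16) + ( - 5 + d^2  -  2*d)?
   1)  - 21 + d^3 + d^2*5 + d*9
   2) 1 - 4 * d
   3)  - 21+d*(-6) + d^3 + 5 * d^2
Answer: 3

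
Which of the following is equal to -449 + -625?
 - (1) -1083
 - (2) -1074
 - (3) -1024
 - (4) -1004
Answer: 2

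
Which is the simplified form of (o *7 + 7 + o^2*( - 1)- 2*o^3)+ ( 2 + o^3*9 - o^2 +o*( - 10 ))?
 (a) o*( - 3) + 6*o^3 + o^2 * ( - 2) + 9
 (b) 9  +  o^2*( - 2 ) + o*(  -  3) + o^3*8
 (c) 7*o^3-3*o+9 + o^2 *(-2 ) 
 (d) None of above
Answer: c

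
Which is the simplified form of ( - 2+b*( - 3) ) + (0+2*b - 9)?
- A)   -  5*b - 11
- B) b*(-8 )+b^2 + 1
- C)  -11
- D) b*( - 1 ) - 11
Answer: D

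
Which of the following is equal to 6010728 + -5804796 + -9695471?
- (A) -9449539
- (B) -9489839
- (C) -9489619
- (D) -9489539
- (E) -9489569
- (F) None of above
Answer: D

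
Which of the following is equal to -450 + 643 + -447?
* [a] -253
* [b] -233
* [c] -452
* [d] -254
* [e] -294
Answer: d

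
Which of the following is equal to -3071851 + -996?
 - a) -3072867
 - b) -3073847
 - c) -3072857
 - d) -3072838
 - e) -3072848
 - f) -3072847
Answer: f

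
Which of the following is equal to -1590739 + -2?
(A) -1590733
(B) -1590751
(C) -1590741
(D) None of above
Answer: C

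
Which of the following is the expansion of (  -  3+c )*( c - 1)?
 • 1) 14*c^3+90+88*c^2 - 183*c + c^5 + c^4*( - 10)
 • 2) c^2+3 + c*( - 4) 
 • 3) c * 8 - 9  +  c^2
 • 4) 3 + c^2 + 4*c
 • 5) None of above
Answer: 2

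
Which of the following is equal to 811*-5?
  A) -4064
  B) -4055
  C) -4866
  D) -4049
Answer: B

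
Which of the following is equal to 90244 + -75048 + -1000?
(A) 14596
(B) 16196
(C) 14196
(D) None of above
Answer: C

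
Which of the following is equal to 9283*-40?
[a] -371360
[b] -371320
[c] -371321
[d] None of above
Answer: b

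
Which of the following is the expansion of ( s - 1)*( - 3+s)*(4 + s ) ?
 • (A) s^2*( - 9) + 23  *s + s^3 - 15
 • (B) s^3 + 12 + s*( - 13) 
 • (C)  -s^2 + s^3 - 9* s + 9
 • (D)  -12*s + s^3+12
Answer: B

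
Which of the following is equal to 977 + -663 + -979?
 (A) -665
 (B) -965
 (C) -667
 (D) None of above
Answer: A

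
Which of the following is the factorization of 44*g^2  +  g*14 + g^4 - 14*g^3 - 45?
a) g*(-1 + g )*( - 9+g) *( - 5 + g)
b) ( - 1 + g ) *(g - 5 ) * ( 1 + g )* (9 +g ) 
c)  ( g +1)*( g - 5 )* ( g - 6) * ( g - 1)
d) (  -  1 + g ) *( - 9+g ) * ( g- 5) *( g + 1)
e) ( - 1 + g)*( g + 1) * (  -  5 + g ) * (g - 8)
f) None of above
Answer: d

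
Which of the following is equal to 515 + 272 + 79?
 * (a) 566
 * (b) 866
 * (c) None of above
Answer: b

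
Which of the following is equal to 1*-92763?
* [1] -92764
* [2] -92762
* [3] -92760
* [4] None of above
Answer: 4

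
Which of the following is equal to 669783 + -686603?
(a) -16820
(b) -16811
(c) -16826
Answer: a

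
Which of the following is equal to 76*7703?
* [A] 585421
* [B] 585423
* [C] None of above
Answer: C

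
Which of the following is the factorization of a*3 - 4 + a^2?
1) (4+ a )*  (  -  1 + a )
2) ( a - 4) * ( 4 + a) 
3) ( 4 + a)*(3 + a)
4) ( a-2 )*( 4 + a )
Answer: 1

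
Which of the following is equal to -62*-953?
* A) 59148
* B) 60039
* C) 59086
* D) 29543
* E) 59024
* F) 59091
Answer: C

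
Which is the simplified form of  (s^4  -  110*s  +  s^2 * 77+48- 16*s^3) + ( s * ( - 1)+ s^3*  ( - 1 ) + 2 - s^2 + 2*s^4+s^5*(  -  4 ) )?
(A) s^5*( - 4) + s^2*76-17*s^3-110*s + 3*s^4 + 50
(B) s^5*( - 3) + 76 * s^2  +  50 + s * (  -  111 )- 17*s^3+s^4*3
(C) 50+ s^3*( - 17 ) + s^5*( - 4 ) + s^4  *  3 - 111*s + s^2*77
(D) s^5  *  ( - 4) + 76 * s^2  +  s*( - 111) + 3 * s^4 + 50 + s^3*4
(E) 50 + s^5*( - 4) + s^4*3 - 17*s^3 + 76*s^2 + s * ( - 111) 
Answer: E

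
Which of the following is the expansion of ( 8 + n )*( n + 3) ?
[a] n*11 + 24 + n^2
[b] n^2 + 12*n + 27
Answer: a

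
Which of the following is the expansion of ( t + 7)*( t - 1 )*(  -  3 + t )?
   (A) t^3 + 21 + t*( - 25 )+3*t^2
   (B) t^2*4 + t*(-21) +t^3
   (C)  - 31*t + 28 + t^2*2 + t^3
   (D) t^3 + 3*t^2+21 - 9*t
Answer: A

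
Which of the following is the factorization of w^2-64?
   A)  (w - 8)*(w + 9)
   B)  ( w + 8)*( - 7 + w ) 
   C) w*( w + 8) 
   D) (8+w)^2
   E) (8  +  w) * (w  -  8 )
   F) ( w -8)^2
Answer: E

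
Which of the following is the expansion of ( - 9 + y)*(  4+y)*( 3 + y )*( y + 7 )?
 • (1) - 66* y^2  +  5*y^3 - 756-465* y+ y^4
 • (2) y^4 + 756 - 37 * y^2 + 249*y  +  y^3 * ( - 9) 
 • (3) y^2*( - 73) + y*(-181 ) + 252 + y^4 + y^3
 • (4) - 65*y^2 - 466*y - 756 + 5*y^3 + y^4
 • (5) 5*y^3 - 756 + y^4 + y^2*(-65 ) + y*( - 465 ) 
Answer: 5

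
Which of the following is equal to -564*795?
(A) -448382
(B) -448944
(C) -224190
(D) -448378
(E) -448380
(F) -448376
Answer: E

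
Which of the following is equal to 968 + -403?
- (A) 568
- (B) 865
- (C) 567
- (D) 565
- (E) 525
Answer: D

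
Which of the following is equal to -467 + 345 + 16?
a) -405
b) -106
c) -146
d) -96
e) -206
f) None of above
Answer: b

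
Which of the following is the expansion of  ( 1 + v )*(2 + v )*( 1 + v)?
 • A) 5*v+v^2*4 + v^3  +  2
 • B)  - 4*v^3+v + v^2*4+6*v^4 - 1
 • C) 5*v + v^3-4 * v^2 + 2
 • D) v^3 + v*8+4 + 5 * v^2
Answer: A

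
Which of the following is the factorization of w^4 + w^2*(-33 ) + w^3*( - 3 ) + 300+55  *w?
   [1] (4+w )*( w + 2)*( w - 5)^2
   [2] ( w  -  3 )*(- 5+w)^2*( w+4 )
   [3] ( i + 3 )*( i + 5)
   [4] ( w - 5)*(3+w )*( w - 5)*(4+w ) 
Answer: 4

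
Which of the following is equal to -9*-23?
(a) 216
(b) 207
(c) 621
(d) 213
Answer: b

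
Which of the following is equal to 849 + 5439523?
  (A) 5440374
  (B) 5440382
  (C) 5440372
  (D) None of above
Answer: C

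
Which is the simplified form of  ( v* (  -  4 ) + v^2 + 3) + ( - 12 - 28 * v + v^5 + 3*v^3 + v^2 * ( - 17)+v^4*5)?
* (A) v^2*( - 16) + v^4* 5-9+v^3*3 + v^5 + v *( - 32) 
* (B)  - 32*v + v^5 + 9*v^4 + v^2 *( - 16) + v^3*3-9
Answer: A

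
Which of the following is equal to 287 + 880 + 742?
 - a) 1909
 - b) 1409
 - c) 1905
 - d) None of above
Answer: a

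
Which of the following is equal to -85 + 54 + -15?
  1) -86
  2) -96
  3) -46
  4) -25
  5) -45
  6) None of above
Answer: 3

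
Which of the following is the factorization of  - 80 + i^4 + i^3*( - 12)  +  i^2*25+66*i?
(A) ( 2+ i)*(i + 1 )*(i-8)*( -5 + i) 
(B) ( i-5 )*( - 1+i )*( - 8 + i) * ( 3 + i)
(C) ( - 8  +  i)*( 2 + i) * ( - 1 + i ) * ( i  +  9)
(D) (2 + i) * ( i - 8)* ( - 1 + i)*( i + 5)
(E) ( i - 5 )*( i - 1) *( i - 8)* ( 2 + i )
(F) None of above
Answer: E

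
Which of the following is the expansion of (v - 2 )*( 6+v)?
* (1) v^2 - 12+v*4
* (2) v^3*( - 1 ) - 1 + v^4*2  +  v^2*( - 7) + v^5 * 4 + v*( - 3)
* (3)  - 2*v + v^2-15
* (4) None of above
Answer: 1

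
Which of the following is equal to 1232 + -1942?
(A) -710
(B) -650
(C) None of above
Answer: A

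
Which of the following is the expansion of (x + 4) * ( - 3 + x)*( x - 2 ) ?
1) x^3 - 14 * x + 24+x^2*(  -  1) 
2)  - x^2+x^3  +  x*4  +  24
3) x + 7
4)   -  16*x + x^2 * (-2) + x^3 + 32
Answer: 1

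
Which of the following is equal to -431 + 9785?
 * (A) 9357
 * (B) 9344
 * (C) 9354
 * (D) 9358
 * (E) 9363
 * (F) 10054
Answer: C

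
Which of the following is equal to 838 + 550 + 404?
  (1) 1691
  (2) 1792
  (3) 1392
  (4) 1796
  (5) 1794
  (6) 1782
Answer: 2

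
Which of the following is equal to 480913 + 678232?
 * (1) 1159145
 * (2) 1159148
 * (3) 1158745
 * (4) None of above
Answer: 1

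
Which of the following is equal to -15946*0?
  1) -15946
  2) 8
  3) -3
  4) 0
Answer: 4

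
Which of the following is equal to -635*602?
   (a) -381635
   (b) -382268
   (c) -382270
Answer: c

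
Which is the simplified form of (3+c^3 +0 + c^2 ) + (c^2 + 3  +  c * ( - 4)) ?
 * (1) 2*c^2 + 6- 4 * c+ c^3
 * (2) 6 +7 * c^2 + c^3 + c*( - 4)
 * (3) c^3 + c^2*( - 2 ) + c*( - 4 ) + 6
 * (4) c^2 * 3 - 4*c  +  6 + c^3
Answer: 1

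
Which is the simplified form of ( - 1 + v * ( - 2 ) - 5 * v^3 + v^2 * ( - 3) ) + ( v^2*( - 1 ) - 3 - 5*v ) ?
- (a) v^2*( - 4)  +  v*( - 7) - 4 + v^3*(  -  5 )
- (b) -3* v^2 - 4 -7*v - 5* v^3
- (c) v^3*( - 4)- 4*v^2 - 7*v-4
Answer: a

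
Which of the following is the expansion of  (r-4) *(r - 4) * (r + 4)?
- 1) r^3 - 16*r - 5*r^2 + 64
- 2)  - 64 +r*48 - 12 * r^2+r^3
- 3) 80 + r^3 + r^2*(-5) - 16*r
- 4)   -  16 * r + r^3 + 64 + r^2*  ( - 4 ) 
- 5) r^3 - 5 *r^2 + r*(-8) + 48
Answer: 4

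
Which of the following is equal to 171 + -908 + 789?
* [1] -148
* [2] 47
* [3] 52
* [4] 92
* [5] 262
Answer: 3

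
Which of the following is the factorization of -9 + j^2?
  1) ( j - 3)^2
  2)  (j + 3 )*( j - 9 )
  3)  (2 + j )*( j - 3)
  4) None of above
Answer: 4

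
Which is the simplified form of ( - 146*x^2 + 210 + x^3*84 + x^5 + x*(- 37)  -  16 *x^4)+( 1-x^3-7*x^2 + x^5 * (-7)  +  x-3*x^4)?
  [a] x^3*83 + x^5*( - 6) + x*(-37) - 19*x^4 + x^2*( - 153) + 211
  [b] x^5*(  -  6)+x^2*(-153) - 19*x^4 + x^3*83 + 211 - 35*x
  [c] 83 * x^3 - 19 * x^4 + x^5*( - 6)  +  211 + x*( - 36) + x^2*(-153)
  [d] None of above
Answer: c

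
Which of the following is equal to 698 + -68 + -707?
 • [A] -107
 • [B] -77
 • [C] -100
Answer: B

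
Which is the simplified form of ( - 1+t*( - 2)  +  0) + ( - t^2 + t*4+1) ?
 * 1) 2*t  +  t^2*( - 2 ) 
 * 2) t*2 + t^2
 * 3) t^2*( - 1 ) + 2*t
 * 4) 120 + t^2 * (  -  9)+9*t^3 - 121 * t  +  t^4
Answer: 3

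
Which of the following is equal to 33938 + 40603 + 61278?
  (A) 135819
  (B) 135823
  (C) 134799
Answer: A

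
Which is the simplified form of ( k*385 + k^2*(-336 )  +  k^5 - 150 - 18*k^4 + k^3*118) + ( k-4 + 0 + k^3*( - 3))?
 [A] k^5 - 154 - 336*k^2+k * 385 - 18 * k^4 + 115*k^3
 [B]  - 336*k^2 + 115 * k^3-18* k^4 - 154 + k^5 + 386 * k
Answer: B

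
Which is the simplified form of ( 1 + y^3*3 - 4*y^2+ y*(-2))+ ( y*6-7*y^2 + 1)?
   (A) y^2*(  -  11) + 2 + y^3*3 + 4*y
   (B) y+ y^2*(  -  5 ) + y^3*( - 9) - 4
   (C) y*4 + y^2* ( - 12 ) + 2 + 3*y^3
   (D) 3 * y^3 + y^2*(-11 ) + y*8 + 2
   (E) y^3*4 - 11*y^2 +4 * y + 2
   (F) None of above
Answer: A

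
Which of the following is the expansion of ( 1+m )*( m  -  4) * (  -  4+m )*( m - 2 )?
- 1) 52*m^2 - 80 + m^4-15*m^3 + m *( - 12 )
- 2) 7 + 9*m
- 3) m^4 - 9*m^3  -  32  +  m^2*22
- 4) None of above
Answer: 3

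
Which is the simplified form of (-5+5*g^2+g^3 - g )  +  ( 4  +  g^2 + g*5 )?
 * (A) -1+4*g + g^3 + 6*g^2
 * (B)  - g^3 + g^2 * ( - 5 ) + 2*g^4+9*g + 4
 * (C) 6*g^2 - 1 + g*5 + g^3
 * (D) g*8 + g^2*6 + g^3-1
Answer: A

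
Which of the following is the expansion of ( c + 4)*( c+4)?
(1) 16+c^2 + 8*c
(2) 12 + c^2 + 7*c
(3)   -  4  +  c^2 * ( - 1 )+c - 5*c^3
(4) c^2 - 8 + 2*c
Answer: 1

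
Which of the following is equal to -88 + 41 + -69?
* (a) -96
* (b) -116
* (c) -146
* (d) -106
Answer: b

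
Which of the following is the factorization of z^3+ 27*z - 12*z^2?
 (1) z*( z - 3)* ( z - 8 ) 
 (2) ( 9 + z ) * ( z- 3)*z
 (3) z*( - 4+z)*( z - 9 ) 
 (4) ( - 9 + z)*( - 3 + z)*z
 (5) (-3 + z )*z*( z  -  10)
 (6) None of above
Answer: 4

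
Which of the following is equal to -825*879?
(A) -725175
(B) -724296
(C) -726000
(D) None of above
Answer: A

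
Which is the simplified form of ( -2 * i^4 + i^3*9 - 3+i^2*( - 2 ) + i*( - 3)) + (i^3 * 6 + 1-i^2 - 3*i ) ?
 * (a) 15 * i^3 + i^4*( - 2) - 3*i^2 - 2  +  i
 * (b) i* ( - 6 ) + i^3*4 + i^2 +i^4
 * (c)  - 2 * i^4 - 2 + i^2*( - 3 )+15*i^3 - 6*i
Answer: c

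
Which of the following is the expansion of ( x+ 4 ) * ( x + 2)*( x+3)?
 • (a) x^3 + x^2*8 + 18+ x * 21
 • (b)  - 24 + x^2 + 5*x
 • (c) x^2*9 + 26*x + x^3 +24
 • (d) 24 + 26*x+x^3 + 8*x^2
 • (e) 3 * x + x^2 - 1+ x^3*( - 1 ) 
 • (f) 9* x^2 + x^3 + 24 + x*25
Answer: c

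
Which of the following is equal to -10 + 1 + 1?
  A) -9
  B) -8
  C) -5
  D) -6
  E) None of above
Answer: B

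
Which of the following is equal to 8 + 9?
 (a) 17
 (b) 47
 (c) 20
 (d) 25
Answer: a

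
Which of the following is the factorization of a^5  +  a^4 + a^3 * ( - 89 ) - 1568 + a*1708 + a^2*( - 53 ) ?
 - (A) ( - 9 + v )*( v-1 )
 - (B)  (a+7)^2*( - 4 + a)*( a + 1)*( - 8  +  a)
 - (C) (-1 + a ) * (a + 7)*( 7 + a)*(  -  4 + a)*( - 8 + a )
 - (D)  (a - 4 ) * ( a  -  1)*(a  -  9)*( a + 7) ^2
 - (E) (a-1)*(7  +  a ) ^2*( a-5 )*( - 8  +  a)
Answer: C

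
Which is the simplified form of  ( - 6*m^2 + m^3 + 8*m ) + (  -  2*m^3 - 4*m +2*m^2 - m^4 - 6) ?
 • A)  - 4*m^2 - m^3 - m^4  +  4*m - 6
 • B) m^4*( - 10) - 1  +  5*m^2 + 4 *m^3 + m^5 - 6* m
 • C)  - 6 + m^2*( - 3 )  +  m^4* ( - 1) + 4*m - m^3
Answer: A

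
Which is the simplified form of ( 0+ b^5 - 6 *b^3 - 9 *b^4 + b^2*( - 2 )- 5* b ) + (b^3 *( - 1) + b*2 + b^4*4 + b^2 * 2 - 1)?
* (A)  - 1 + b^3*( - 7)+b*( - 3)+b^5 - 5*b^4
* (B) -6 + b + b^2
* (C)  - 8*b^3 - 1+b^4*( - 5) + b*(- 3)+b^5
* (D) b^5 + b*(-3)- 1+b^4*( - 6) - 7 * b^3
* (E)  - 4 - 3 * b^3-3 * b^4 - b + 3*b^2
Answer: A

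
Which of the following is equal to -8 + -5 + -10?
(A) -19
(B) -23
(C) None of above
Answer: B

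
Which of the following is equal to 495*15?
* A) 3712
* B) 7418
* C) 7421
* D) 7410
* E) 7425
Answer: E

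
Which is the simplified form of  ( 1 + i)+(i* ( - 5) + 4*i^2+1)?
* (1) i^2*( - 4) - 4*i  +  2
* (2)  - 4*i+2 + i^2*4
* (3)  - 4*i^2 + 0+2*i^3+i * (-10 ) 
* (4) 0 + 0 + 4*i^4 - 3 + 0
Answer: 2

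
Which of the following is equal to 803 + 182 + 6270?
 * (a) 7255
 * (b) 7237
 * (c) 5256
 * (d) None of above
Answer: a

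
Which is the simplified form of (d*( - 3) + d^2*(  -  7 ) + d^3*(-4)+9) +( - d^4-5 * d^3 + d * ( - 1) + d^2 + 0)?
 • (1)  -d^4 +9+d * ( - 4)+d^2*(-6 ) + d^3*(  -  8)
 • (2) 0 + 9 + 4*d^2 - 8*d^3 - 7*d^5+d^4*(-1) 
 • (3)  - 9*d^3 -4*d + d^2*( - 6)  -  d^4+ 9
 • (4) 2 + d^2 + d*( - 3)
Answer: 3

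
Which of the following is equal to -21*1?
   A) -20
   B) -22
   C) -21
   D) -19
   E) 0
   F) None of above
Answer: C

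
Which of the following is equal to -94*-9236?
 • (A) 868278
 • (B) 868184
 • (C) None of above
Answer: B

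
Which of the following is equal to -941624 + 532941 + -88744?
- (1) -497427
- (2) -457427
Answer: 1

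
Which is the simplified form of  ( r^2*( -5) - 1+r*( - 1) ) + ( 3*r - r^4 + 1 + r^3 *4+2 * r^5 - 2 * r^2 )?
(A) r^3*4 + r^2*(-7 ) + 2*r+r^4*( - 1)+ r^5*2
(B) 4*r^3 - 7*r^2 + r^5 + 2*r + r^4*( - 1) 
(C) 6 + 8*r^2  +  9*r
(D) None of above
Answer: A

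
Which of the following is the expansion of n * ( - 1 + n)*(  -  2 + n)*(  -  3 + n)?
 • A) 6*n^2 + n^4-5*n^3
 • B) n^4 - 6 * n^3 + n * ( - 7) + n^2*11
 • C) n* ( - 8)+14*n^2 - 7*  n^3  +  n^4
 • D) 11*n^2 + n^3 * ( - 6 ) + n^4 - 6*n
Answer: D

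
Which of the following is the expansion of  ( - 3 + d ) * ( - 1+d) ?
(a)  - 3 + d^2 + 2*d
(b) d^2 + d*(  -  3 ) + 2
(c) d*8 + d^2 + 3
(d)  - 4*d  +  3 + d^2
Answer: d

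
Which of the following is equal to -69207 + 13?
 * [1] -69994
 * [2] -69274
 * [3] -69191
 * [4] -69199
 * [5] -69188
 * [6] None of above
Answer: 6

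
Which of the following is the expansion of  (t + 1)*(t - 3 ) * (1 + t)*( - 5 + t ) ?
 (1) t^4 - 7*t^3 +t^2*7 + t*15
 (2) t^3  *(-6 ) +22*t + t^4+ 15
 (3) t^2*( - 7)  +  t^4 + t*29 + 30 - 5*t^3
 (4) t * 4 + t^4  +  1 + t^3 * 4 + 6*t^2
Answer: 2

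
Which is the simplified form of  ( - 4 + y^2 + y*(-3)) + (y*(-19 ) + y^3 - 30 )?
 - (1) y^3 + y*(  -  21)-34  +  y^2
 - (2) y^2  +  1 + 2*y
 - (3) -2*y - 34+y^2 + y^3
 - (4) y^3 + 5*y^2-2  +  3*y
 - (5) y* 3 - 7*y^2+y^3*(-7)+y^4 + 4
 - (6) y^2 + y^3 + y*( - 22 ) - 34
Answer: 6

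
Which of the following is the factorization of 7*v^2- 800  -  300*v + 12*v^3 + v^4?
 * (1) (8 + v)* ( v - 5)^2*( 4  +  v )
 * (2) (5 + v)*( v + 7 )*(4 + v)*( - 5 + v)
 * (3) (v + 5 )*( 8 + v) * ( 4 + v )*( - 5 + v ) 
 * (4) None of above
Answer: 3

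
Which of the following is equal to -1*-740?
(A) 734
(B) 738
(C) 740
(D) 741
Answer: C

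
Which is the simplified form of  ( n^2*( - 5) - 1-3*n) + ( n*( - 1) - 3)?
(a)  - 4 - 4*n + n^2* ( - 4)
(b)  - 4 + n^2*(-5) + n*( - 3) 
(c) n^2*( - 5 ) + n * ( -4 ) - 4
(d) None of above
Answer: c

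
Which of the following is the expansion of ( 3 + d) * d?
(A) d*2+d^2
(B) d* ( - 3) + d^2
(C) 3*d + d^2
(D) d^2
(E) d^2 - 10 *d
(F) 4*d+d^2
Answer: C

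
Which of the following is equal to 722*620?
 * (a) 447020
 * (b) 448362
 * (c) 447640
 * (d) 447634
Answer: c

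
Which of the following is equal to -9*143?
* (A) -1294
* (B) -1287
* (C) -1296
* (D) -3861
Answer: B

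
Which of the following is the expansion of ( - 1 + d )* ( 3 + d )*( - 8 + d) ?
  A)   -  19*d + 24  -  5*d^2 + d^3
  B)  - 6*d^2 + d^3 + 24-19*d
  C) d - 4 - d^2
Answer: B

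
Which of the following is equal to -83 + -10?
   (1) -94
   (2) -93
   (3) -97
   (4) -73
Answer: 2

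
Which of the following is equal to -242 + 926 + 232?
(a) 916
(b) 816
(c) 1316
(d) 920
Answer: a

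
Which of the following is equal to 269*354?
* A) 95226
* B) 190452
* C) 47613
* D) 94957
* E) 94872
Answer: A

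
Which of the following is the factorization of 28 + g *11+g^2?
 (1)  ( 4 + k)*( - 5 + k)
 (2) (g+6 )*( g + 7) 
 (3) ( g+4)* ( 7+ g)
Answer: 3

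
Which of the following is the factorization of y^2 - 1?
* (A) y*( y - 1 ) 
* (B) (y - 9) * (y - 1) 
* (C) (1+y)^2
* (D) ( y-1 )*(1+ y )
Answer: D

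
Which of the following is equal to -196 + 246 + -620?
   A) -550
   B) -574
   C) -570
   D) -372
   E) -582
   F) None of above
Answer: C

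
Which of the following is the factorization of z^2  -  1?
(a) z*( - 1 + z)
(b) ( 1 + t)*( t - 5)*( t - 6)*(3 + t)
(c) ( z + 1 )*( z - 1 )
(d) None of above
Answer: c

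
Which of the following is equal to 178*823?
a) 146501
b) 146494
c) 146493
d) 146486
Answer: b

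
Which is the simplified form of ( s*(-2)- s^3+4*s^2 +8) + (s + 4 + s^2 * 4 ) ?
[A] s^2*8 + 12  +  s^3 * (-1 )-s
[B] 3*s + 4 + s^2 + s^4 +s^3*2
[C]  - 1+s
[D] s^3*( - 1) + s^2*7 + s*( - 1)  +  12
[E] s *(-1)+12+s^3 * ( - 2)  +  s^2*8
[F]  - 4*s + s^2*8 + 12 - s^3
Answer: A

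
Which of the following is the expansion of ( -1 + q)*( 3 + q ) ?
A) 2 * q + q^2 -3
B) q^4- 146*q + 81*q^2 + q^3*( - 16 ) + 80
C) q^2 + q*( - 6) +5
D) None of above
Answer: A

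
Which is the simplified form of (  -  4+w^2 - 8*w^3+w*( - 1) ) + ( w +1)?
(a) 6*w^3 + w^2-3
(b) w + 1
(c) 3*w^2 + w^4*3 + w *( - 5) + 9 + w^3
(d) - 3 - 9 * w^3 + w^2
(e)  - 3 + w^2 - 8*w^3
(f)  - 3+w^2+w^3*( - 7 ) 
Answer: e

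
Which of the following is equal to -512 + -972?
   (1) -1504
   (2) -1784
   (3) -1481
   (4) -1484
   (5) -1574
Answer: 4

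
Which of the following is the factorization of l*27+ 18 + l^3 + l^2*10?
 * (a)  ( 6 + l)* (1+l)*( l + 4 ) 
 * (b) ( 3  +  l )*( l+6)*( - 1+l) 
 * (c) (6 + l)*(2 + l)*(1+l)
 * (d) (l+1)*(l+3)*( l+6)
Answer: d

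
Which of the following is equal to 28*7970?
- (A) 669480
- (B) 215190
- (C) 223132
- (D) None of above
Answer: D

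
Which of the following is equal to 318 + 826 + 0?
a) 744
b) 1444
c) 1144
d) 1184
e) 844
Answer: c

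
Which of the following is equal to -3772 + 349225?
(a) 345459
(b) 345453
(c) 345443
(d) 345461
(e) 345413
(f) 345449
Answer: b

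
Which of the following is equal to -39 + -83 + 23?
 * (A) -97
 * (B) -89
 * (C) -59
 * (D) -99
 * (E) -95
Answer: D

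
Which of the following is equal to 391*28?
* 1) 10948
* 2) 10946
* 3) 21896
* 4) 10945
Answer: 1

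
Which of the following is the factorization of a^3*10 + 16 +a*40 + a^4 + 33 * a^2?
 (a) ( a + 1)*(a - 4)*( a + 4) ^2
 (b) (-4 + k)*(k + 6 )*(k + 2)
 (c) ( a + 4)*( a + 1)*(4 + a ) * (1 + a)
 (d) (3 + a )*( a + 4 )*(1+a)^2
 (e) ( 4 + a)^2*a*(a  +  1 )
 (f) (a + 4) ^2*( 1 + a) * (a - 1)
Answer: c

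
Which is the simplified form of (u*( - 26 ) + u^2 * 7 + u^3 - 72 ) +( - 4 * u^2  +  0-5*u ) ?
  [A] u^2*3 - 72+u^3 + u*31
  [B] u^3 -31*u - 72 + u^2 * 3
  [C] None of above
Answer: B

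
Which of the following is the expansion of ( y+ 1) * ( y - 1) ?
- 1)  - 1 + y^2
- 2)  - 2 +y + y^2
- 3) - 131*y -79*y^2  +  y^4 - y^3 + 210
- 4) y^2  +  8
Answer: 1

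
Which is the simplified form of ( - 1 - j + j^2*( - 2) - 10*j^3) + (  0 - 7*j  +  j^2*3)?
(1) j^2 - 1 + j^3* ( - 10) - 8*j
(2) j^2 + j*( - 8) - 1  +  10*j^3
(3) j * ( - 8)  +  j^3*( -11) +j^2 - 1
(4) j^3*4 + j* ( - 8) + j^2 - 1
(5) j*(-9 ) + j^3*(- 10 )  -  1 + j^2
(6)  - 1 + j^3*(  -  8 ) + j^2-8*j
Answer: 1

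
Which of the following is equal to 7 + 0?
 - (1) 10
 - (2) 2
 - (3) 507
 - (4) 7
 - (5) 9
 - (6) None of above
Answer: 4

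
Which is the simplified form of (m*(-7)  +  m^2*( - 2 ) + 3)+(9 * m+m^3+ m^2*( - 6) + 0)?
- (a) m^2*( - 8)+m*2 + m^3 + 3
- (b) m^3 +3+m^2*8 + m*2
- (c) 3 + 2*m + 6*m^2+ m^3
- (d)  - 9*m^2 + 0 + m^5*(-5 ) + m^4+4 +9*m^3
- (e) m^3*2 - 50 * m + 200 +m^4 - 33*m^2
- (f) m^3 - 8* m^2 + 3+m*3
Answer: a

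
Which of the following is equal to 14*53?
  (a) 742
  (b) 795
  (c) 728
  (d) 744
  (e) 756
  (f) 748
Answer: a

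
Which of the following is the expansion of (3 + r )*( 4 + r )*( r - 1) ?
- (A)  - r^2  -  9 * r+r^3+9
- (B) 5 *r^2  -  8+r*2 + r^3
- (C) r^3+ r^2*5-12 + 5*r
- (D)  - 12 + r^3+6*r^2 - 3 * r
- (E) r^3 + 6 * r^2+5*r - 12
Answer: E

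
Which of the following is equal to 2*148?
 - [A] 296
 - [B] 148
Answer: A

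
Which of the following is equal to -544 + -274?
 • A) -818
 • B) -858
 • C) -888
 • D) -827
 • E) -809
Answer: A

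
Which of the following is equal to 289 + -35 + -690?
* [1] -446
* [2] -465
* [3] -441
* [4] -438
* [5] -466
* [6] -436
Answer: 6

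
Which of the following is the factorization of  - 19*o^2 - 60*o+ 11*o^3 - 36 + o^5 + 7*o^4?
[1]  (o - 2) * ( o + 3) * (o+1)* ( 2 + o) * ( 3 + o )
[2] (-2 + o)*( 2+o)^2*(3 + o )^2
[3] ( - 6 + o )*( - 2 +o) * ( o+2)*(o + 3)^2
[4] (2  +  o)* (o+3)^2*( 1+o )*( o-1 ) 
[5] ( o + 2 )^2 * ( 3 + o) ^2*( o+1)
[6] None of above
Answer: 1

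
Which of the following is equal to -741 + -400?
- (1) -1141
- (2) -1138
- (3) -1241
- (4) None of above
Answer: 1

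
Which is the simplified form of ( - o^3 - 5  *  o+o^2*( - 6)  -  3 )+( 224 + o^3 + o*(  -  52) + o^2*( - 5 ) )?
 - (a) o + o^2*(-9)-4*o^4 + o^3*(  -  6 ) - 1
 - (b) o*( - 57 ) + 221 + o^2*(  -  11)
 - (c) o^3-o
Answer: b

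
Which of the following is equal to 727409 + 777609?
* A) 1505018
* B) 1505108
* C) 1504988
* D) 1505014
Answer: A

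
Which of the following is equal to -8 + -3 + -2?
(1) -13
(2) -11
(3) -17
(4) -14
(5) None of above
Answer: 1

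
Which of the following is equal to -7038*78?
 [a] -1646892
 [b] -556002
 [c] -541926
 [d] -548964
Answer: d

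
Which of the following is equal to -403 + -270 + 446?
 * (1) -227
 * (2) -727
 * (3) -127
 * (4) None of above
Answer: 1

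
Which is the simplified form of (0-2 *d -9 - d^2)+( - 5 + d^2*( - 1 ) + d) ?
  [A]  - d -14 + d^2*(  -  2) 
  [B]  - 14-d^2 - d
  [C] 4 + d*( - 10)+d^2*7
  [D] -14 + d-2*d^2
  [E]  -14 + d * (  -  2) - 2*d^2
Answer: A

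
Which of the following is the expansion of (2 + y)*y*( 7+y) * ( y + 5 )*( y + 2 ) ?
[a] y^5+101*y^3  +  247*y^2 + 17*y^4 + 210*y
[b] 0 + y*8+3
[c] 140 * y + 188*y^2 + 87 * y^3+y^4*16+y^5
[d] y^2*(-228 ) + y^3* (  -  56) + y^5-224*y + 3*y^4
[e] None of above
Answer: c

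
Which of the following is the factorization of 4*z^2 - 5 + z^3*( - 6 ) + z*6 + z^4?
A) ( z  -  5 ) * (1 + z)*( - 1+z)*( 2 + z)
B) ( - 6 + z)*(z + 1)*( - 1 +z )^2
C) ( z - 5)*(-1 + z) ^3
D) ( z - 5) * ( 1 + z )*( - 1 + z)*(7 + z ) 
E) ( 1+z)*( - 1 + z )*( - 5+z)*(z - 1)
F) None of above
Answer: E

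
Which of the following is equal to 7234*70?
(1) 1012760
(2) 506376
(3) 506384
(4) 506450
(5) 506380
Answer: 5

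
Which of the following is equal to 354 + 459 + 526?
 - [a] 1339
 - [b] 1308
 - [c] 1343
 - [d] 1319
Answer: a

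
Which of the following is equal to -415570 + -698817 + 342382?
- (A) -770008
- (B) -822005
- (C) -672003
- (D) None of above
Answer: D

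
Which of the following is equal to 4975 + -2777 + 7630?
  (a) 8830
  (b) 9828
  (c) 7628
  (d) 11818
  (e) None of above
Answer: b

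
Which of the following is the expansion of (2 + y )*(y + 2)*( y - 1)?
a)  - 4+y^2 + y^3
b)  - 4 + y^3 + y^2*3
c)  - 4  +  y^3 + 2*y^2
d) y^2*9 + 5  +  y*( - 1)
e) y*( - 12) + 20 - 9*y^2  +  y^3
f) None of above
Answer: b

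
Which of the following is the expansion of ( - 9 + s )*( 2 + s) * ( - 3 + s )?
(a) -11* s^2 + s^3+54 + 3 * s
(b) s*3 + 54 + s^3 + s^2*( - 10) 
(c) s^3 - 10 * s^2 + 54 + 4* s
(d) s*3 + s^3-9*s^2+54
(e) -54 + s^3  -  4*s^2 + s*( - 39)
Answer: b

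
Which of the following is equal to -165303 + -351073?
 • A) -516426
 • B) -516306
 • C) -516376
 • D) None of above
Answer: C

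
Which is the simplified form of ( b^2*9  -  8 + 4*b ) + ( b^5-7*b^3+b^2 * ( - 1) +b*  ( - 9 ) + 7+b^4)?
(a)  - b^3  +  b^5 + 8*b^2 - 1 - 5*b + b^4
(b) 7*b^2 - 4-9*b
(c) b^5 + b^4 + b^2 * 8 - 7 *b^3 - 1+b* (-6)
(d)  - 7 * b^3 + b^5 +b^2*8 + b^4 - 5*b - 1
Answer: d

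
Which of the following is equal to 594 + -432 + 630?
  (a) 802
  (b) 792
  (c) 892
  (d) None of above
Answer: b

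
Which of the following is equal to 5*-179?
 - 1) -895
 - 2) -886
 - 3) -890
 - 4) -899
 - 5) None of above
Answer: 1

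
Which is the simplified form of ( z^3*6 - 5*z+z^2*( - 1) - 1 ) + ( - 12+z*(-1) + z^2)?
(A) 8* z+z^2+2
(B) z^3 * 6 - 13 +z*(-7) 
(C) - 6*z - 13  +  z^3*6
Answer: C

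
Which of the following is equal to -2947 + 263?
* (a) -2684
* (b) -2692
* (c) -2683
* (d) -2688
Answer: a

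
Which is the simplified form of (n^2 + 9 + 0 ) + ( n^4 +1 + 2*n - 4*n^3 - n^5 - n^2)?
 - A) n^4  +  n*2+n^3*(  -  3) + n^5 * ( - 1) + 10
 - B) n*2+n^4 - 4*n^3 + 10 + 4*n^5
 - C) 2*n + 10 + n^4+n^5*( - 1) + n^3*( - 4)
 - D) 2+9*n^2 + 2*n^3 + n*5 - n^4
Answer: C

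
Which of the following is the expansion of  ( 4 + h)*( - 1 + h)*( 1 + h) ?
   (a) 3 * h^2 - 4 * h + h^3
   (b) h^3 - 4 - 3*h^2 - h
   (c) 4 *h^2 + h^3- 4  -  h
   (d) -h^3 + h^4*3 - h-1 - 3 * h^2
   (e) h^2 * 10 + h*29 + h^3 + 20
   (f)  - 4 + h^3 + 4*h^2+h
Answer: c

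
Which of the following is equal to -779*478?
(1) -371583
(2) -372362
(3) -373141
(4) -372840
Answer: 2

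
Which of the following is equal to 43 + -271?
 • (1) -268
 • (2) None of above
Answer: 2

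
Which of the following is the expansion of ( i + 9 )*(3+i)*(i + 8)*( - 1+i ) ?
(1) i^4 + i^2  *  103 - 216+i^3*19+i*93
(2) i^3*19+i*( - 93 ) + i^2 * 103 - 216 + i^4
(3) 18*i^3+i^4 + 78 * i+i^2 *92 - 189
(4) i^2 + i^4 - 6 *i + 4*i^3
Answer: 1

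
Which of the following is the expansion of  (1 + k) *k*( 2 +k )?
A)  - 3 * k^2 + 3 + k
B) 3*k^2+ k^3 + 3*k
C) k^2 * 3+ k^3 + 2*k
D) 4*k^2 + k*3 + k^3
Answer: C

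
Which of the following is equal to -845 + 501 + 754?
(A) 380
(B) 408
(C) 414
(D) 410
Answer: D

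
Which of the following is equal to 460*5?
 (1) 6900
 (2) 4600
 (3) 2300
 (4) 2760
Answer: 3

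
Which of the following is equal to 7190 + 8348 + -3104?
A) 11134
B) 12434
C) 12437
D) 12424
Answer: B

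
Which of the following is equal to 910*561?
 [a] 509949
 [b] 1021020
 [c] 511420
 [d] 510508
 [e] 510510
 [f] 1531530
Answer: e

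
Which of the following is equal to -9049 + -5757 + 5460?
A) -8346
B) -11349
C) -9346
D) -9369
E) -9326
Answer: C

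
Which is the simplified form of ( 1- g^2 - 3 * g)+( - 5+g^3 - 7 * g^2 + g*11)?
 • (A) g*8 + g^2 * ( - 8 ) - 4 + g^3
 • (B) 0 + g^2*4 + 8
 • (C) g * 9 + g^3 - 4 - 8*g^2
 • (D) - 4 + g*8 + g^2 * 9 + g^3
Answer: A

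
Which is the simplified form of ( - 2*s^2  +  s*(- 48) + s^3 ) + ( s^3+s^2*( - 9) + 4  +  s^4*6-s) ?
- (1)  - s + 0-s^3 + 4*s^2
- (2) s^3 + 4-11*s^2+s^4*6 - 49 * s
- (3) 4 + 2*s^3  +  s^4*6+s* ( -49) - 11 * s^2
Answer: 3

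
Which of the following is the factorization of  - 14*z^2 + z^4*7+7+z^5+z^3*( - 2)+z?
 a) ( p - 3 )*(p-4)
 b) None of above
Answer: b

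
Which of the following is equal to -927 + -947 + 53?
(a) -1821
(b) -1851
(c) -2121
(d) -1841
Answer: a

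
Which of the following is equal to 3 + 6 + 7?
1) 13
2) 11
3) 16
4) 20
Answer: 3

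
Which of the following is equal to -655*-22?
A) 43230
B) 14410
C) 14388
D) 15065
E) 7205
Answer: B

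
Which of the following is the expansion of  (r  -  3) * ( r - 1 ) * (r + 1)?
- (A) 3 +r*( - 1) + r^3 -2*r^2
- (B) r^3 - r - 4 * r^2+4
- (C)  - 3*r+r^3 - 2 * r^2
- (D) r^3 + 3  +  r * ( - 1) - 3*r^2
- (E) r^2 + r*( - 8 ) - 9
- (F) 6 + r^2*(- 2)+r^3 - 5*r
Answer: D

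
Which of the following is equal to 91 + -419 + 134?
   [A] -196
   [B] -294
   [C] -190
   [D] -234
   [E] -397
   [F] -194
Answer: F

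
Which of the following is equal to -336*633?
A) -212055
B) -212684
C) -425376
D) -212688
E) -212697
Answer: D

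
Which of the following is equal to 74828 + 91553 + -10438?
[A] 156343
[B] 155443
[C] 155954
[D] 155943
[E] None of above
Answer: D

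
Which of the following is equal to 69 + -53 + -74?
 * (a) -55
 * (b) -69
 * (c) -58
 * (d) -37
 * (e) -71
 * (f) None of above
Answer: c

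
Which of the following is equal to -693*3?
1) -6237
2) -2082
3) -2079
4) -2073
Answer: 3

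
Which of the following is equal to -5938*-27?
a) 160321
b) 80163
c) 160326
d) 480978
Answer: c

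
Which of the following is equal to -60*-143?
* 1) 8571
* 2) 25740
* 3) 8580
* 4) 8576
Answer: 3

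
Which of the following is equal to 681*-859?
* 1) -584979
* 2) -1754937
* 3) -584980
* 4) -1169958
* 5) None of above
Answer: 1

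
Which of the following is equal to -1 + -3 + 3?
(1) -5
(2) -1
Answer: 2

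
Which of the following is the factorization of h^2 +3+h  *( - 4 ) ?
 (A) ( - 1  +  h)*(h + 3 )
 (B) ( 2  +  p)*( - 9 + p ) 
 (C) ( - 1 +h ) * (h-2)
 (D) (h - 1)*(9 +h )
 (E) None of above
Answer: E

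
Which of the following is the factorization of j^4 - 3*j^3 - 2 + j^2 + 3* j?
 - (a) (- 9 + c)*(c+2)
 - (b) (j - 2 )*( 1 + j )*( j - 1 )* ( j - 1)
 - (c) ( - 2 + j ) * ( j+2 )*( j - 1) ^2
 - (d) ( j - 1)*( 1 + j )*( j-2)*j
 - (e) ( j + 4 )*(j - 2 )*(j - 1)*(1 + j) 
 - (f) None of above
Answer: b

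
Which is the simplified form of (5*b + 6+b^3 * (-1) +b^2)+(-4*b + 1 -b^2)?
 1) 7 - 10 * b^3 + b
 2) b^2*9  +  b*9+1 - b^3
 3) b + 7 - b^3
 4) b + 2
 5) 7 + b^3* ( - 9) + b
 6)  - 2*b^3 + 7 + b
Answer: 3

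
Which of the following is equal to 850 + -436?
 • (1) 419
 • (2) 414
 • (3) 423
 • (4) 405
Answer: 2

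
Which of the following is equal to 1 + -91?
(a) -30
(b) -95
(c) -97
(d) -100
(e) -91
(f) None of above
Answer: f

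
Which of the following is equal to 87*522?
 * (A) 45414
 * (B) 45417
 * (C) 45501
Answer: A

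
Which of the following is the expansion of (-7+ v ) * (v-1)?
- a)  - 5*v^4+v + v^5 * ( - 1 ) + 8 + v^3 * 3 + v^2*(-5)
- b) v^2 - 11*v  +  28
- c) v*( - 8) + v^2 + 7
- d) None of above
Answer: c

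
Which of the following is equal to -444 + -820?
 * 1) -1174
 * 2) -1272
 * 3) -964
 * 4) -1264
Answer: 4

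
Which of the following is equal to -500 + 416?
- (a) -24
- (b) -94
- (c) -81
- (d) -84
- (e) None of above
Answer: d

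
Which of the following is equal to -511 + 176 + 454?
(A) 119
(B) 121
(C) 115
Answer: A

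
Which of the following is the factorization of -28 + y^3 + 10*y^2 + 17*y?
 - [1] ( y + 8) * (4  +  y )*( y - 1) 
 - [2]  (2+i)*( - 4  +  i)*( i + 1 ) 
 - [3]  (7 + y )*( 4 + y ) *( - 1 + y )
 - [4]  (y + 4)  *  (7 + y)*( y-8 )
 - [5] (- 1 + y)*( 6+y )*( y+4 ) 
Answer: 3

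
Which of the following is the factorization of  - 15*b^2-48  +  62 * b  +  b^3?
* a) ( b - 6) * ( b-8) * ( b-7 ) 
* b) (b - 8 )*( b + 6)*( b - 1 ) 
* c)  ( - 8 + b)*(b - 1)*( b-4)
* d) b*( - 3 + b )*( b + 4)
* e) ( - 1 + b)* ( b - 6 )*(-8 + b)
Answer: e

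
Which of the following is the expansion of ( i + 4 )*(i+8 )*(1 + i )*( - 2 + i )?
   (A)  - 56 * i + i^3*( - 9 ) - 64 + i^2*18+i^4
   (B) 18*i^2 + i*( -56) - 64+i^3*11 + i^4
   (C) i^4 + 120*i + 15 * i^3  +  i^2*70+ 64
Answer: B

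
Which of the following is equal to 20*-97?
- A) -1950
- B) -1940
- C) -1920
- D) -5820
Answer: B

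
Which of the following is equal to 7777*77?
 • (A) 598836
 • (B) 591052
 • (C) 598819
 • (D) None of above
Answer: D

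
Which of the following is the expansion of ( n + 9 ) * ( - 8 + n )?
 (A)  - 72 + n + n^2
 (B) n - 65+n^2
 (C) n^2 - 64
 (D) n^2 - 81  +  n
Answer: A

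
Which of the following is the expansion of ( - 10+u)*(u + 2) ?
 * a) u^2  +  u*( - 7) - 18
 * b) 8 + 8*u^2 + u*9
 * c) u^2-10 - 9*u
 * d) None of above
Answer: d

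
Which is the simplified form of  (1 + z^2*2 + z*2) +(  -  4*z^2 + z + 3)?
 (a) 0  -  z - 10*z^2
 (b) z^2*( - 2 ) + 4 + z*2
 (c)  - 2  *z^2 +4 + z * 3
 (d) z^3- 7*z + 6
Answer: c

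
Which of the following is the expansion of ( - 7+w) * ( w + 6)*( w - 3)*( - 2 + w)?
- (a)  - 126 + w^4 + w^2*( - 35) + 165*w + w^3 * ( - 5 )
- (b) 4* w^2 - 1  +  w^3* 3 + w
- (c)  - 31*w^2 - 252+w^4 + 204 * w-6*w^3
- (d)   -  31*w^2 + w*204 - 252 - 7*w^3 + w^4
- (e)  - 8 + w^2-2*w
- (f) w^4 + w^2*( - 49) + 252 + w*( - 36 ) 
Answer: c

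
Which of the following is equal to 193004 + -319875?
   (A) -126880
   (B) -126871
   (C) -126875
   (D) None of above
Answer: B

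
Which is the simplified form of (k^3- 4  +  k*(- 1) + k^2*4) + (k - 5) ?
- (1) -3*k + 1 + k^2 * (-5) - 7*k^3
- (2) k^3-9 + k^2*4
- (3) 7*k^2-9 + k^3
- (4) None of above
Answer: 2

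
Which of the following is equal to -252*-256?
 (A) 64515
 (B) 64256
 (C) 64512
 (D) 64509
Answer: C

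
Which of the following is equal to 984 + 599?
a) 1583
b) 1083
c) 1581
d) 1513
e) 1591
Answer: a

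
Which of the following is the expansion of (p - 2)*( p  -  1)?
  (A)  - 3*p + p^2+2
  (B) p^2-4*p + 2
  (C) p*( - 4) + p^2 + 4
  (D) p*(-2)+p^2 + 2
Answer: A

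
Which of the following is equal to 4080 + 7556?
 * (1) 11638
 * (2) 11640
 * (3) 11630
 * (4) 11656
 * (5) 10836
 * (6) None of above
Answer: 6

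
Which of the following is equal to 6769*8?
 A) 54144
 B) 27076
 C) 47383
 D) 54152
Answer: D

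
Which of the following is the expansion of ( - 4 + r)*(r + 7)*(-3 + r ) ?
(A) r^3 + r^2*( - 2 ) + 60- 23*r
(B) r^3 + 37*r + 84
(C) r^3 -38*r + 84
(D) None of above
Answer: D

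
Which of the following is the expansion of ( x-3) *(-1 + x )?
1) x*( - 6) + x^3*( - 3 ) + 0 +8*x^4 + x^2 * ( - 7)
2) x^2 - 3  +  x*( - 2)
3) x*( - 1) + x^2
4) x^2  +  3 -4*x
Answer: 4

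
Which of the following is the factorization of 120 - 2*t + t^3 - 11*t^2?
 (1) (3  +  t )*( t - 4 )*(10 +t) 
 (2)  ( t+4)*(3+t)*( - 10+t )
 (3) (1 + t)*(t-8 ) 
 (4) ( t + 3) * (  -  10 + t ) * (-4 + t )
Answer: 4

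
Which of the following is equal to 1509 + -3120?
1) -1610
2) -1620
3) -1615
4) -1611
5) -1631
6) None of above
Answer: 4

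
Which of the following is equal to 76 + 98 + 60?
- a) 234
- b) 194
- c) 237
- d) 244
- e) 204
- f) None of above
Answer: a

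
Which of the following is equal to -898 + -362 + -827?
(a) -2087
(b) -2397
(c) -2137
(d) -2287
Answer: a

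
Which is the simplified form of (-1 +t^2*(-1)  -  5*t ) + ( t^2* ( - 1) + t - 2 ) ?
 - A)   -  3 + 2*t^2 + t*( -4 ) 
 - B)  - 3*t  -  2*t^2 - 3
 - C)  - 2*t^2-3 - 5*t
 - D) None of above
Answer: D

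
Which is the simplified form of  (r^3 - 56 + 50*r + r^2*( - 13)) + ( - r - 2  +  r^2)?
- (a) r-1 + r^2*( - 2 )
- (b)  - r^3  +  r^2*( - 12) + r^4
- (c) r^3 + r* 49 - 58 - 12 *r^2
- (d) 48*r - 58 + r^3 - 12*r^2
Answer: c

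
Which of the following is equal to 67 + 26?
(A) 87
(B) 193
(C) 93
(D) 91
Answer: C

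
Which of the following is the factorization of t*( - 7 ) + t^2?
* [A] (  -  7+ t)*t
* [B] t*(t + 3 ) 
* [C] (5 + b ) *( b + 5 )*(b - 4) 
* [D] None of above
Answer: A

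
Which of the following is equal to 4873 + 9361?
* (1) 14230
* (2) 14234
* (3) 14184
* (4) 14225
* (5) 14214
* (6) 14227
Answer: 2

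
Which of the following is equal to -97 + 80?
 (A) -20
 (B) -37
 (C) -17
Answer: C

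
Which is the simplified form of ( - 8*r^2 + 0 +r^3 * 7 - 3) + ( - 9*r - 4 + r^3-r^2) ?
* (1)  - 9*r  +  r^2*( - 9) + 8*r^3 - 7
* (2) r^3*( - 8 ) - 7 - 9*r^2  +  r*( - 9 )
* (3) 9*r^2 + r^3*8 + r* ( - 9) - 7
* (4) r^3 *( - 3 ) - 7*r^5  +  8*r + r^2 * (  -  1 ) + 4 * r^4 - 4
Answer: 1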